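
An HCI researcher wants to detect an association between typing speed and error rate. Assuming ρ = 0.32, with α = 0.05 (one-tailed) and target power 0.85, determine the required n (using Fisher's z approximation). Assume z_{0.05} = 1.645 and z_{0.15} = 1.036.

n = 69

Fisher's z: C = ½·ln((1+r)/(1−r)) = ½·ln(1.9412) = 0.3316.
n = ((z_{α} + z_β)/C)² + 3.
(1.645 + 1.036) / 0.3316 = 2.681 / 0.3316 = 8.085.
n = 8.085² + 3 = 65.37 + 3 = 68.4.
Round up.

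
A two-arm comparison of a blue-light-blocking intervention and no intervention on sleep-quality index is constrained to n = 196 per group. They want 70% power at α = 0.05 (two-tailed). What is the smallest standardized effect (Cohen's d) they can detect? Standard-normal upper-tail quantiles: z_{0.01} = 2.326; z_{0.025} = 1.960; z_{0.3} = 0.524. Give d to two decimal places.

d_min ≈ 0.25

For two independent groups of n = 196 each: d_min = (z_{α/2} + z_β)·√(2/n).
z-sum = 1.960 + 0.524 = 2.484.
d_min = 2.484 × √(2/196) = 2.484 × 0.1010 = 0.251.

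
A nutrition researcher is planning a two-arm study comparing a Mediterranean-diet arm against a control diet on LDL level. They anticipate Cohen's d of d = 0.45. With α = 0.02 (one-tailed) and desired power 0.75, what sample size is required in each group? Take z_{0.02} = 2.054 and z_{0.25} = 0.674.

n = 74 per group

For two independent groups with equal n: n = 2·((z_{α} + z_β) / d)².
z_{α} + z_β = 2.054 + 0.674 = 2.728.
n = 2 × (2.728 / 0.45)² = 2 × 6.062² = 2 × 36.75 = 73.5.
Round up to the next whole participant.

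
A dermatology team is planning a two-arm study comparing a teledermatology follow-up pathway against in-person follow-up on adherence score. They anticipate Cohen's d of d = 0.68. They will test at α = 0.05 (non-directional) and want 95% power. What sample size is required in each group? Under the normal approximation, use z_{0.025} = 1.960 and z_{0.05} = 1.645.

For two independent groups with equal n: n = 2·((z_{α/2} + z_β) / d)².
z_{α/2} + z_β = 1.960 + 1.645 = 3.605.
n = 2 × (3.605 / 0.68)² = 2 × 5.301² = 2 × 28.11 = 56.2.
Round up to the next whole participant.

n = 57 per group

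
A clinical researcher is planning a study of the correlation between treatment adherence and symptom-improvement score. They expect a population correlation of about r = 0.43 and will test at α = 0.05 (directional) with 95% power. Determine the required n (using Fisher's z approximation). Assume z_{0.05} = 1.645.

n = 55

Fisher's z: C = ½·ln((1+r)/(1−r)) = ½·ln(2.5088) = 0.4599.
n = ((z_{α} + z_β)/C)² + 3.
(1.645 + 1.645) / 0.4599 = 3.290 / 0.4599 = 7.154.
n = 7.154² + 3 = 51.18 + 3 = 54.2.
Round up.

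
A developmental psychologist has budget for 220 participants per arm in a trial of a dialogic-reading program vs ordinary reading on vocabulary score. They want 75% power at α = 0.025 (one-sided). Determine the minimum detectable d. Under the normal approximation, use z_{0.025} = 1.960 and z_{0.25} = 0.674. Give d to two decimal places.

d_min ≈ 0.25

For two independent groups of n = 220 each: d_min = (z_{α} + z_β)·√(2/n).
z-sum = 1.960 + 0.674 = 2.634.
d_min = 2.634 × √(2/220) = 2.634 × 0.0953 = 0.251.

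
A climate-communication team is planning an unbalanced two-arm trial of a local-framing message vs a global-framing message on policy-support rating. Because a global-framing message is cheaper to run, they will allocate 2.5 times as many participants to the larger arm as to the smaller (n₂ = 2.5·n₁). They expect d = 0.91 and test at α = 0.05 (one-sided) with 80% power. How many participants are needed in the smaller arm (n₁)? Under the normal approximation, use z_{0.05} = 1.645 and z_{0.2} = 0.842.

With allocation ratio k = n₂/n₁ = 2.5, Var(x̄₁−x̄₂) = σ²(1/n₁ + 1/(k·n₁)) = σ²·(k+1)/(k·n₁).
So n₁ = (1 + 1/k)·((z_{α} + z_β)/d)² = 1.400 × (2.487/0.91)².
n₁ = 1.400 × 7.47 = 10.5.
Round up: n₁ = 11, giving n₂ = ⌈2.5 × 11⌉ = ⌈27.5⌉ = 28.

n₁ = 11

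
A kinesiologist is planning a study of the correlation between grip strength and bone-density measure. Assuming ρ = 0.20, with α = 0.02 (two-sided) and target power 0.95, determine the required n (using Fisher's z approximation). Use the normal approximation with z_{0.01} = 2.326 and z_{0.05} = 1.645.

Fisher's z: C = ½·ln((1+r)/(1−r)) = ½·ln(1.5000) = 0.2027.
n = ((z_{α/2} + z_β)/C)² + 3.
(2.326 + 1.645) / 0.2027 = 3.971 / 0.2027 = 19.591.
n = 19.591² + 3 = 383.79 + 3 = 386.8.
Round up.

n = 387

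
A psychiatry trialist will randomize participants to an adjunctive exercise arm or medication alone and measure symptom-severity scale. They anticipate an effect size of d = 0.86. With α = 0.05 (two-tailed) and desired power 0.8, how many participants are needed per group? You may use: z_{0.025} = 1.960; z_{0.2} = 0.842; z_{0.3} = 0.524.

n = 22 per group

For two independent groups with equal n: n = 2·((z_{α/2} + z_β) / d)².
z_{α/2} + z_β = 1.960 + 0.842 = 2.802.
n = 2 × (2.802 / 0.86)² = 2 × 3.258² = 2 × 10.62 = 21.2.
Round up to the next whole participant.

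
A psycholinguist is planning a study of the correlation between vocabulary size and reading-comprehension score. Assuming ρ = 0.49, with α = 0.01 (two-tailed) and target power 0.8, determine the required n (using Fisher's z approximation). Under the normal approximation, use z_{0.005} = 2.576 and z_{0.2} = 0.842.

n = 44

Fisher's z: C = ½·ln((1+r)/(1−r)) = ½·ln(2.9216) = 0.5361.
n = ((z_{α/2} + z_β)/C)² + 3.
(2.576 + 0.842) / 0.5361 = 3.418 / 0.5361 = 6.376.
n = 6.376² + 3 = 40.65 + 3 = 43.6.
Round up.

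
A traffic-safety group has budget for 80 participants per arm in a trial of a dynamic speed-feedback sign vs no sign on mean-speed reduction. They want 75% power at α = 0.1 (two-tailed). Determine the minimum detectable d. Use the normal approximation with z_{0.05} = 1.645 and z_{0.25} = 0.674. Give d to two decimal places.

d_min ≈ 0.37

For two independent groups of n = 80 each: d_min = (z_{α/2} + z_β)·√(2/n).
z-sum = 1.645 + 0.674 = 2.319.
d_min = 2.319 × √(2/80) = 2.319 × 0.1581 = 0.367.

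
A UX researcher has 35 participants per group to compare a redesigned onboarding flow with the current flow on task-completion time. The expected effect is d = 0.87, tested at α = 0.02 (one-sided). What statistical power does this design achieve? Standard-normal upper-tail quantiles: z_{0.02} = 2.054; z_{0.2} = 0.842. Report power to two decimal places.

For two equal groups, power = Φ(d·√(n/2) − z_{α}).
d·√(n/2) = 0.87 × √(35/2) = 0.87 × 4.183 = 3.639.
z_β = 3.639 − 2.054 = 1.585.
Power = Φ(1.585) = 0.944.

power ≈ 0.94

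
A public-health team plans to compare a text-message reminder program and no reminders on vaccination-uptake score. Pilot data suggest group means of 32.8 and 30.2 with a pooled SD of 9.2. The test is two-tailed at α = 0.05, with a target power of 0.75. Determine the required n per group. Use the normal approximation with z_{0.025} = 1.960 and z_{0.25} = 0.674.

Cohen's d = |M₁ − M₂| / SD_pooled = |32.8 − 30.2| / 9.2 = 2.6 / 9.2 = 0.283.
For two independent groups with equal n: n = 2·((z_{α/2} + z_β) / d)².
z_{α/2} + z_β = 1.960 + 0.674 = 2.634.
n = 2 × (2.634 / 0.283)² = 2 × 9.307² = 2 × 86.63 = 173.3.
Round up to the next whole participant.

n = 174 per group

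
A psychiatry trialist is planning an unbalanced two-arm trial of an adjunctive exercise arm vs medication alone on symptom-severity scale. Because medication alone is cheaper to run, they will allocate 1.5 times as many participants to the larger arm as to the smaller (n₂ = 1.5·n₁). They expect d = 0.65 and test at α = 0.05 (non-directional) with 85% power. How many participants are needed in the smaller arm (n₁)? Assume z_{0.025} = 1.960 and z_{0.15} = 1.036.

n₁ = 36

With allocation ratio k = n₂/n₁ = 1.5, Var(x̄₁−x̄₂) = σ²(1/n₁ + 1/(k·n₁)) = σ²·(k+1)/(k·n₁).
So n₁ = (1 + 1/k)·((z_{α/2} + z_β)/d)² = 1.667 × (2.996/0.65)².
n₁ = 1.667 × 21.25 = 35.4.
Round up: n₁ = 36, giving n₂ = 1.5 × 36 = 54.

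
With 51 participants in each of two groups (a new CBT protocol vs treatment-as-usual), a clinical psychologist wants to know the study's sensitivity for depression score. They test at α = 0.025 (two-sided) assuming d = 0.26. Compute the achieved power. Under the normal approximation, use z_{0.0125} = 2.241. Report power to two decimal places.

For two equal groups, power = Φ(d·√(n/2) − z_{α/2}).
d·√(n/2) = 0.26 × √(51/2) = 0.26 × 5.050 = 1.313.
z_β = 1.313 − 2.241 = -0.928.
Power = Φ(-0.928) = 0.177.

power ≈ 0.18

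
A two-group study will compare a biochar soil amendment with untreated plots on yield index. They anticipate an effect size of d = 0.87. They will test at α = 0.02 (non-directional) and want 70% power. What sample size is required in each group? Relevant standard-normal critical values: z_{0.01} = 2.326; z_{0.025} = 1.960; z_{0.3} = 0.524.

For two independent groups with equal n: n = 2·((z_{α/2} + z_β) / d)².
z_{α/2} + z_β = 2.326 + 0.524 = 2.850.
n = 2 × (2.850 / 0.87)² = 2 × 3.276² = 2 × 10.73 = 21.5.
Round up to the next whole participant.

n = 22 per group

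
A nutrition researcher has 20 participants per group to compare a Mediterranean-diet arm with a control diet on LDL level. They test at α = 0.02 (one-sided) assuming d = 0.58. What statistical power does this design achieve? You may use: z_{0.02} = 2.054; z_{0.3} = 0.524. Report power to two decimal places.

power ≈ 0.41

For two equal groups, power = Φ(d·√(n/2) − z_{α}).
d·√(n/2) = 0.58 × √(20/2) = 0.58 × 3.162 = 1.834.
z_β = 1.834 − 2.054 = -0.220.
Power = Φ(-0.220) = 0.413.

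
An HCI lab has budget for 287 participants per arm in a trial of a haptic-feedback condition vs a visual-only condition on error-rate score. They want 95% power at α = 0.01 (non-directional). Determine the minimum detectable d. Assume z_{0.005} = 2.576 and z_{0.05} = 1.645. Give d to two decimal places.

d_min ≈ 0.35

For two independent groups of n = 287 each: d_min = (z_{α/2} + z_β)·√(2/n).
z-sum = 2.576 + 1.645 = 4.221.
d_min = 4.221 × √(2/287) = 4.221 × 0.0835 = 0.352.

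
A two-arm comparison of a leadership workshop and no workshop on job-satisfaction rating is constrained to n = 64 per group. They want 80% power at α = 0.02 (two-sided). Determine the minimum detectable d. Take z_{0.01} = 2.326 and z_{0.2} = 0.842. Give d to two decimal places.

d_min ≈ 0.56

For two independent groups of n = 64 each: d_min = (z_{α/2} + z_β)·√(2/n).
z-sum = 2.326 + 0.842 = 3.168.
d_min = 3.168 × √(2/64) = 3.168 × 0.1768 = 0.560.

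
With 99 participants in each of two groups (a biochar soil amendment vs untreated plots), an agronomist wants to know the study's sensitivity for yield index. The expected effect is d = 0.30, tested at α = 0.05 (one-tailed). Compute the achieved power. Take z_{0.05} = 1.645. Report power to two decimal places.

For two equal groups, power = Φ(d·√(n/2) − z_{α}).
d·√(n/2) = 0.30 × √(99/2) = 0.30 × 7.036 = 2.111.
z_β = 2.111 − 1.645 = 0.466.
Power = Φ(0.466) = 0.679.

power ≈ 0.68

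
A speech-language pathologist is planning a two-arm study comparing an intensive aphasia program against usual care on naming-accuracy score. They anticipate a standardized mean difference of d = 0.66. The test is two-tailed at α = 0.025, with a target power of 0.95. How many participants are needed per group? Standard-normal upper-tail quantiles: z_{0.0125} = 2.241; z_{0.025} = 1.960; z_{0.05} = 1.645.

For two independent groups with equal n: n = 2·((z_{α/2} + z_β) / d)².
z_{α/2} + z_β = 2.241 + 1.645 = 3.886.
n = 2 × (3.886 / 0.66)² = 2 × 5.888² = 2 × 34.67 = 69.3.
Round up to the next whole participant.

n = 70 per group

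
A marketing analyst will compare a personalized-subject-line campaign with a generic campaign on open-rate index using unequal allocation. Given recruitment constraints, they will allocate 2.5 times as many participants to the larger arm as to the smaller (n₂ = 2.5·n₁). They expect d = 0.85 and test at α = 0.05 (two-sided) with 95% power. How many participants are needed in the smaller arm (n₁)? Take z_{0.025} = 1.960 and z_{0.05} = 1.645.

With allocation ratio k = n₂/n₁ = 2.5, Var(x̄₁−x̄₂) = σ²(1/n₁ + 1/(k·n₁)) = σ²·(k+1)/(k·n₁).
So n₁ = (1 + 1/k)·((z_{α/2} + z_β)/d)² = 1.400 × (3.605/0.85)².
n₁ = 1.400 × 17.99 = 25.2.
Round up: n₁ = 26, giving n₂ = 2.5 × 26 = 65.

n₁ = 26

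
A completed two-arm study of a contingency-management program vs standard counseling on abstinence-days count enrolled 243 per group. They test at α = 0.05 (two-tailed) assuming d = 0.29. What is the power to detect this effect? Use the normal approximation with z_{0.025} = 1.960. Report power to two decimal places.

For two equal groups, power = Φ(d·√(n/2) − z_{α/2}).
d·√(n/2) = 0.29 × √(243/2) = 0.29 × 11.023 = 3.197.
z_β = 3.197 − 1.960 = 1.237.
Power = Φ(1.237) = 0.892.

power ≈ 0.89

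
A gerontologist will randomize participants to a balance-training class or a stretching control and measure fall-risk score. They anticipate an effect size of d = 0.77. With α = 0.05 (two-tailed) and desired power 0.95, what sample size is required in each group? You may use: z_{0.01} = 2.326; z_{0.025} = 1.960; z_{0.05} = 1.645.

n = 44 per group

For two independent groups with equal n: n = 2·((z_{α/2} + z_β) / d)².
z_{α/2} + z_β = 1.960 + 1.645 = 3.605.
n = 2 × (3.605 / 0.77)² = 2 × 4.682² = 2 × 21.92 = 43.8.
Round up to the next whole participant.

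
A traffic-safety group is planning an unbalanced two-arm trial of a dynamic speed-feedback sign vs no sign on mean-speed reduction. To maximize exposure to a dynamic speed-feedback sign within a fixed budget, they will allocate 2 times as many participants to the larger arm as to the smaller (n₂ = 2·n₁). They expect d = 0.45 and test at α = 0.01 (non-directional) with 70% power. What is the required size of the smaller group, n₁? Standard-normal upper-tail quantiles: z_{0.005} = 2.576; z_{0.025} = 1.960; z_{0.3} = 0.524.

n₁ = 72

With allocation ratio k = n₂/n₁ = 2, Var(x̄₁−x̄₂) = σ²(1/n₁ + 1/(k·n₁)) = σ²·(k+1)/(k·n₁).
So n₁ = (1 + 1/k)·((z_{α/2} + z_β)/d)² = 1.500 × (3.100/0.45)².
n₁ = 1.500 × 47.46 = 71.2.
Round up: n₁ = 72, giving n₂ = 2 × 72 = 144.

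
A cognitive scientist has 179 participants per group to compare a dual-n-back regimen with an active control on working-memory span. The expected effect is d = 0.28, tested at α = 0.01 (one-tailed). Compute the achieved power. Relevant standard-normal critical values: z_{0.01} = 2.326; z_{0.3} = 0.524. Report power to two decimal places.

power ≈ 0.63

For two equal groups, power = Φ(d·√(n/2) − z_{α}).
d·√(n/2) = 0.28 × √(179/2) = 0.28 × 9.460 = 2.649.
z_β = 2.649 − 2.326 = 0.323.
Power = Φ(0.323) = 0.627.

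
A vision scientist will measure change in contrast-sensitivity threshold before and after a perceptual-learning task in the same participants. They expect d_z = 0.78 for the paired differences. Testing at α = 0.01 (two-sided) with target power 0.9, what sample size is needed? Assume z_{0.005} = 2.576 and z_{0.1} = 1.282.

For a paired (one-sample on differences) test: n = ((z_{α/2} + z_β) / d)².
z_{α/2} + z_β = 2.576 + 1.282 = 3.858.
n = (3.858 / 0.78)² = 4.946² = 24.46.
Round up.

n = 25 pairs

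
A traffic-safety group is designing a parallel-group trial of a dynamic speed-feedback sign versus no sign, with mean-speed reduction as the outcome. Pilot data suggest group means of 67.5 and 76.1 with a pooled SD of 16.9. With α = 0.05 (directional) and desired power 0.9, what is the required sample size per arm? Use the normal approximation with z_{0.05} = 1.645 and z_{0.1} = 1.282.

n = 67 per group

Cohen's d = |M₁ − M₂| / SD_pooled = |67.5 − 76.1| / 16.9 = 8.6 / 16.9 = 0.509.
For two independent groups with equal n: n = 2·((z_{α} + z_β) / d)².
z_{α} + z_β = 1.645 + 1.282 = 2.927.
n = 2 × (2.927 / 0.509)² = 2 × 5.750² = 2 × 33.07 = 66.1.
Round up to the next whole participant.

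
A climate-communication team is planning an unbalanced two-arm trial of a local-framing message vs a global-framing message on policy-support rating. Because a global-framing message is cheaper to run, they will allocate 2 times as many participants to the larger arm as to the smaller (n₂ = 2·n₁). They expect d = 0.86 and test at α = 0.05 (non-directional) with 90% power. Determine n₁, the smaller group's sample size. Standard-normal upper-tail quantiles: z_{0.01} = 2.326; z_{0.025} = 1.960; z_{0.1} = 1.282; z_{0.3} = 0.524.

With allocation ratio k = n₂/n₁ = 2, Var(x̄₁−x̄₂) = σ²(1/n₁ + 1/(k·n₁)) = σ²·(k+1)/(k·n₁).
So n₁ = (1 + 1/k)·((z_{α/2} + z_β)/d)² = 1.500 × (3.242/0.86)².
n₁ = 1.500 × 14.21 = 21.3.
Round up: n₁ = 22, giving n₂ = 2 × 22 = 44.

n₁ = 22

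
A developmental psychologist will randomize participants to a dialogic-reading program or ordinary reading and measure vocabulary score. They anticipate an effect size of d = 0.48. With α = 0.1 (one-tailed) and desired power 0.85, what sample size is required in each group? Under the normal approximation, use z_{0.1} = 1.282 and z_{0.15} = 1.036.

For two independent groups with equal n: n = 2·((z_{α} + z_β) / d)².
z_{α} + z_β = 1.282 + 1.036 = 2.318.
n = 2 × (2.318 / 0.48)² = 2 × 4.829² = 2 × 23.32 = 46.6.
Round up to the next whole participant.

n = 47 per group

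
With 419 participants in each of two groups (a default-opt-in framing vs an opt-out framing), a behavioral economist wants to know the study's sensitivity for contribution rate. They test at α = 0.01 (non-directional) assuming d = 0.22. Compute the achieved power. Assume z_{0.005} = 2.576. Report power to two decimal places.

For two equal groups, power = Φ(d·√(n/2) − z_{α/2}).
d·√(n/2) = 0.22 × √(419/2) = 0.22 × 14.474 = 3.184.
z_β = 3.184 − 2.576 = 0.608.
Power = Φ(0.608) = 0.729.

power ≈ 0.73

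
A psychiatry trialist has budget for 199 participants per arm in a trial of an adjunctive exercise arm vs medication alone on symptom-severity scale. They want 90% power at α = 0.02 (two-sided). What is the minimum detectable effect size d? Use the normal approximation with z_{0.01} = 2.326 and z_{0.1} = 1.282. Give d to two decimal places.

For two independent groups of n = 199 each: d_min = (z_{α/2} + z_β)·√(2/n).
z-sum = 2.326 + 1.282 = 3.608.
d_min = 3.608 × √(2/199) = 3.608 × 0.1003 = 0.362.

d_min ≈ 0.36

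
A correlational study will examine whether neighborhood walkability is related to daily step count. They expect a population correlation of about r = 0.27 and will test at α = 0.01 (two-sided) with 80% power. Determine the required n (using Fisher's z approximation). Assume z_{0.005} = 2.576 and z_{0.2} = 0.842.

n = 156

Fisher's z: C = ½·ln((1+r)/(1−r)) = ½·ln(1.7397) = 0.2769.
n = ((z_{α/2} + z_β)/C)² + 3.
(2.576 + 0.842) / 0.2769 = 3.418 / 0.2769 = 12.344.
n = 12.344² + 3 = 152.37 + 3 = 155.4.
Round up.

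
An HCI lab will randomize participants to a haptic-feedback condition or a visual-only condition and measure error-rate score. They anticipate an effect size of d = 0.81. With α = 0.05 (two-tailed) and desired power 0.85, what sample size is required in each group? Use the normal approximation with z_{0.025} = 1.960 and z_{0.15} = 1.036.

For two independent groups with equal n: n = 2·((z_{α/2} + z_β) / d)².
z_{α/2} + z_β = 1.960 + 1.036 = 2.996.
n = 2 × (2.996 / 0.81)² = 2 × 3.699² = 2 × 13.68 = 27.4.
Round up to the next whole participant.

n = 28 per group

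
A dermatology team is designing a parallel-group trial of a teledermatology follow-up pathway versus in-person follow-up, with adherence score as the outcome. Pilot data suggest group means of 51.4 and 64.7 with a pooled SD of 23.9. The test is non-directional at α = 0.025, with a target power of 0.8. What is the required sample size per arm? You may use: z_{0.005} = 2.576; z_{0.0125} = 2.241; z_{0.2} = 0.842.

Cohen's d = |M₁ − M₂| / SD_pooled = |51.4 − 64.7| / 23.9 = 13.3 / 23.9 = 0.556.
For two independent groups with equal n: n = 2·((z_{α/2} + z_β) / d)².
z_{α/2} + z_β = 2.241 + 0.842 = 3.083.
n = 2 × (3.083 / 0.556)² = 2 × 5.545² = 2 × 30.75 = 61.5.
Round up to the next whole participant.

n = 62 per group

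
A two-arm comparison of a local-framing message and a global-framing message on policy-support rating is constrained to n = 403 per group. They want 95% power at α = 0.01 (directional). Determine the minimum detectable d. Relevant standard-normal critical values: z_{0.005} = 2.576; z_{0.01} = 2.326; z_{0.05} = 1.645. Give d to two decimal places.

For two independent groups of n = 403 each: d_min = (z_{α} + z_β)·√(2/n).
z-sum = 2.326 + 1.645 = 3.971.
d_min = 3.971 × √(2/403) = 3.971 × 0.0704 = 0.280.

d_min ≈ 0.28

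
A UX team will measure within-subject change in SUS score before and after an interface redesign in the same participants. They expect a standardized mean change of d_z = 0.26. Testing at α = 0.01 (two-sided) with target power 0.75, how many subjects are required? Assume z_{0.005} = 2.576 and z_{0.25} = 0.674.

For a paired (one-sample on differences) test: n = ((z_{α/2} + z_β) / d)².
z_{α/2} + z_β = 2.576 + 0.674 = 3.250.
n = (3.250 / 0.26)² = 12.500² = 156.25.
Round up.

n = 157 pairs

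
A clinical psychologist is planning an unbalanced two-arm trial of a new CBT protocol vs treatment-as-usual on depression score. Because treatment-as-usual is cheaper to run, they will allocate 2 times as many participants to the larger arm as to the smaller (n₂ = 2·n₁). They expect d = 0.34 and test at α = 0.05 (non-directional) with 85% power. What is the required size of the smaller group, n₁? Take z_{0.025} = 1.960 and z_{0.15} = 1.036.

n₁ = 117

With allocation ratio k = n₂/n₁ = 2, Var(x̄₁−x̄₂) = σ²(1/n₁ + 1/(k·n₁)) = σ²·(k+1)/(k·n₁).
So n₁ = (1 + 1/k)·((z_{α/2} + z_β)/d)² = 1.500 × (2.996/0.34)².
n₁ = 1.500 × 77.65 = 116.5.
Round up: n₁ = 117, giving n₂ = 2 × 117 = 234.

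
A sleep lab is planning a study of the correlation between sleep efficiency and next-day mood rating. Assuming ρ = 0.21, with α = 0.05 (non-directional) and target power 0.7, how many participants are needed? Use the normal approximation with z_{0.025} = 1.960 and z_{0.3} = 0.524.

n = 139

Fisher's z: C = ½·ln((1+r)/(1−r)) = ½·ln(1.5316) = 0.2132.
n = ((z_{α/2} + z_β)/C)² + 3.
(1.960 + 0.524) / 0.2132 = 2.484 / 0.2132 = 11.651.
n = 11.651² + 3 = 135.75 + 3 = 138.7.
Round up.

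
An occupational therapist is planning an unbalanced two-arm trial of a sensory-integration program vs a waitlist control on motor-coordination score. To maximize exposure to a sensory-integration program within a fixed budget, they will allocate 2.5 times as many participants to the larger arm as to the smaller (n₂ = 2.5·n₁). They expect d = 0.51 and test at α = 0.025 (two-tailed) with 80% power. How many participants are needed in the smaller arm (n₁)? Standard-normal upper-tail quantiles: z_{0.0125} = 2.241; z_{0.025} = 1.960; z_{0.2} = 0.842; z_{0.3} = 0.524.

With allocation ratio k = n₂/n₁ = 2.5, Var(x̄₁−x̄₂) = σ²(1/n₁ + 1/(k·n₁)) = σ²·(k+1)/(k·n₁).
So n₁ = (1 + 1/k)·((z_{α/2} + z_β)/d)² = 1.400 × (3.083/0.51)².
n₁ = 1.400 × 36.54 = 51.2.
Round up: n₁ = 52, giving n₂ = 2.5 × 52 = 130.

n₁ = 52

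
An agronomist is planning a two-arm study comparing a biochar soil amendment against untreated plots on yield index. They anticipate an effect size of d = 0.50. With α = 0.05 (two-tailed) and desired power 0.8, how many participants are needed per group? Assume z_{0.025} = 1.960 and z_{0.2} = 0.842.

n = 63 per group

For two independent groups with equal n: n = 2·((z_{α/2} + z_β) / d)².
z_{α/2} + z_β = 1.960 + 0.842 = 2.802.
n = 2 × (2.802 / 0.50)² = 2 × 5.604² = 2 × 31.40 = 62.8.
Round up to the next whole participant.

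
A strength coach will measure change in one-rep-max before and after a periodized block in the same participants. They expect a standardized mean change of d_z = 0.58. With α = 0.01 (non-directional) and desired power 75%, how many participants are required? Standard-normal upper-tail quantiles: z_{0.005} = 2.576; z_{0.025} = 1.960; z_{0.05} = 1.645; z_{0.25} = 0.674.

n = 32 pairs

For a paired (one-sample on differences) test: n = ((z_{α/2} + z_β) / d)².
z_{α/2} + z_β = 2.576 + 0.674 = 3.250.
n = (3.250 / 0.58)² = 5.603² = 31.40.
Round up.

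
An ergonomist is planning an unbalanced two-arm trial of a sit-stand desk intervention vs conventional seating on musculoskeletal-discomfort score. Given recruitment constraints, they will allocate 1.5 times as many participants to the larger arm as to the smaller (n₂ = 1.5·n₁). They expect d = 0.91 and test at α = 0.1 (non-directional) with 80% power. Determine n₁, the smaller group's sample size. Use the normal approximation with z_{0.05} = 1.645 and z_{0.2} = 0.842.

n₁ = 13

With allocation ratio k = n₂/n₁ = 1.5, Var(x̄₁−x̄₂) = σ²(1/n₁ + 1/(k·n₁)) = σ²·(k+1)/(k·n₁).
So n₁ = (1 + 1/k)·((z_{α/2} + z_β)/d)² = 1.667 × (2.487/0.91)².
n₁ = 1.667 × 7.47 = 12.4.
Round up: n₁ = 13, giving n₂ = ⌈1.5 × 13⌉ = ⌈19.5⌉ = 20.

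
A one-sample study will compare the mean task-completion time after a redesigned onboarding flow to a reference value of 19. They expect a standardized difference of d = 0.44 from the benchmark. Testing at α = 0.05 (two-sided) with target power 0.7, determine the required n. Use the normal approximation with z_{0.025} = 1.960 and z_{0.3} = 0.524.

For a one-sample test: n = ((z_{α/2} + z_β) / d)².
z_{α/2} + z_β = 1.960 + 0.524 = 2.484.
n = (2.484 / 0.44)² = 5.645² = 31.87.
Round up.

n = 32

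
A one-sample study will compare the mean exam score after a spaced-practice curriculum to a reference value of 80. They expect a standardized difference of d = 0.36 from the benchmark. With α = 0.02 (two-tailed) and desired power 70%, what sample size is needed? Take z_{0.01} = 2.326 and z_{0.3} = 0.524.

For a one-sample test: n = ((z_{α/2} + z_β) / d)².
z_{α/2} + z_β = 2.326 + 0.524 = 2.850.
n = (2.850 / 0.36)² = 7.917² = 62.67.
Round up.

n = 63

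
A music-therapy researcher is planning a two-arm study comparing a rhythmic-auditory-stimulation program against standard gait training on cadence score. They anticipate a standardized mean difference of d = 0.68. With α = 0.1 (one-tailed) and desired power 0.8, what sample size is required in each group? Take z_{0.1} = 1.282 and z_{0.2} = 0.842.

For two independent groups with equal n: n = 2·((z_{α} + z_β) / d)².
z_{α} + z_β = 1.282 + 0.842 = 2.124.
n = 2 × (2.124 / 0.68)² = 2 × 3.124² = 2 × 9.76 = 19.5.
Round up to the next whole participant.

n = 20 per group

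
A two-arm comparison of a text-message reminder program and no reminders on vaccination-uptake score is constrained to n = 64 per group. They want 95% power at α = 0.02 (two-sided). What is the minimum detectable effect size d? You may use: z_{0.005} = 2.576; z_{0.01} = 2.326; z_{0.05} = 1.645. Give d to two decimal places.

For two independent groups of n = 64 each: d_min = (z_{α/2} + z_β)·√(2/n).
z-sum = 2.326 + 1.645 = 3.971.
d_min = 3.971 × √(2/64) = 3.971 × 0.1768 = 0.702.

d_min ≈ 0.70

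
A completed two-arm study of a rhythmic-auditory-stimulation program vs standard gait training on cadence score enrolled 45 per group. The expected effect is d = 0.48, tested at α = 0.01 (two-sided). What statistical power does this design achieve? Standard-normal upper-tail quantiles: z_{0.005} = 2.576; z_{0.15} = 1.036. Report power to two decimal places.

power ≈ 0.38

For two equal groups, power = Φ(d·√(n/2) − z_{α/2}).
d·√(n/2) = 0.48 × √(45/2) = 0.48 × 4.743 = 2.277.
z_β = 2.277 − 2.576 = -0.299.
Power = Φ(-0.299) = 0.382.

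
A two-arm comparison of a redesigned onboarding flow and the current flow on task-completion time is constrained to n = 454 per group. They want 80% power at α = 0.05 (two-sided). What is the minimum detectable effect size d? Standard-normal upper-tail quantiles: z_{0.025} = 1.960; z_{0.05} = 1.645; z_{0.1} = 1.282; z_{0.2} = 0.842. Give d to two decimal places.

For two independent groups of n = 454 each: d_min = (z_{α/2} + z_β)·√(2/n).
z-sum = 1.960 + 0.842 = 2.802.
d_min = 2.802 × √(2/454) = 2.802 × 0.0664 = 0.186.

d_min ≈ 0.19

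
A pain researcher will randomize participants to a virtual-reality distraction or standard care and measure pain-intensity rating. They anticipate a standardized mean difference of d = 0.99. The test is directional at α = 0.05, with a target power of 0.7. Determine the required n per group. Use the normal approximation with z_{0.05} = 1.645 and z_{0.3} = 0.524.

For two independent groups with equal n: n = 2·((z_{α} + z_β) / d)².
z_{α} + z_β = 1.645 + 0.524 = 2.169.
n = 2 × (2.169 / 0.99)² = 2 × 2.191² = 2 × 4.80 = 9.6.
Round up to the next whole participant.

n = 10 per group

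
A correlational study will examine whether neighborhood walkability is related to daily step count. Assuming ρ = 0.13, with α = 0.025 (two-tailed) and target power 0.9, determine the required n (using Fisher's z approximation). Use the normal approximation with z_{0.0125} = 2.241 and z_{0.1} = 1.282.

Fisher's z: C = ½·ln((1+r)/(1−r)) = ½·ln(1.2989) = 0.1307.
n = ((z_{α/2} + z_β)/C)² + 3.
(2.241 + 1.282) / 0.1307 = 3.523 / 0.1307 = 26.955.
n = 26.955² + 3 = 726.56 + 3 = 729.6.
Round up.

n = 730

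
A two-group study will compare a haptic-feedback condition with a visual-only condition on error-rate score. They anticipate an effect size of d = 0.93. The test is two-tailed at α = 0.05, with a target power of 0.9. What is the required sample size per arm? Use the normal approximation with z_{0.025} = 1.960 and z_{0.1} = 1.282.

n = 25 per group

For two independent groups with equal n: n = 2·((z_{α/2} + z_β) / d)².
z_{α/2} + z_β = 1.960 + 1.282 = 3.242.
n = 2 × (3.242 / 0.93)² = 2 × 3.486² = 2 × 12.15 = 24.3.
Round up to the next whole participant.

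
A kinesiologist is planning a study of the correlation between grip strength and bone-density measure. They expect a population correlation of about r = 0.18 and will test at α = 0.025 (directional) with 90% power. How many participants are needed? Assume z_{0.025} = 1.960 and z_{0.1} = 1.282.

n = 321

Fisher's z: C = ½·ln((1+r)/(1−r)) = ½·ln(1.4390) = 0.1820.
n = ((z_{α} + z_β)/C)² + 3.
(1.960 + 1.282) / 0.1820 = 3.242 / 0.1820 = 17.813.
n = 17.813² + 3 = 317.31 + 3 = 320.3.
Round up.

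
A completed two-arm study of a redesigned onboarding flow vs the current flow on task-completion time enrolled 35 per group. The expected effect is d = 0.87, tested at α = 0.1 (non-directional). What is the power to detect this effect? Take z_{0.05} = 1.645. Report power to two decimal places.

power ≈ 0.98

For two equal groups, power = Φ(d·√(n/2) − z_{α/2}).
d·√(n/2) = 0.87 × √(35/2) = 0.87 × 4.183 = 3.639.
z_β = 3.639 − 1.645 = 1.994.
Power = Φ(1.994) = 0.977.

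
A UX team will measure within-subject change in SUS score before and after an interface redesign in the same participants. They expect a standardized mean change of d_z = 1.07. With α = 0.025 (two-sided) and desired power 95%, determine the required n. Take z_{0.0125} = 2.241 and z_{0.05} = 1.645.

For a paired (one-sample on differences) test: n = ((z_{α/2} + z_β) / d)².
z_{α/2} + z_β = 2.241 + 1.645 = 3.886.
n = (3.886 / 1.07)² = 3.632² = 13.19.
Round up.

n = 14 pairs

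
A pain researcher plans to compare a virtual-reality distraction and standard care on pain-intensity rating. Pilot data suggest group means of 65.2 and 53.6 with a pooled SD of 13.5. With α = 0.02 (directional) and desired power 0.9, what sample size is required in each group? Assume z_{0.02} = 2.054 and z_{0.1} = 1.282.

n = 31 per group

Cohen's d = |M₁ − M₂| / SD_pooled = |65.2 − 53.6| / 13.5 = 11.6 / 13.5 = 0.859.
For two independent groups with equal n: n = 2·((z_{α} + z_β) / d)².
z_{α} + z_β = 2.054 + 1.282 = 3.336.
n = 2 × (3.336 / 0.859)² = 2 × 3.884² = 2 × 15.08 = 30.2.
Round up to the next whole participant.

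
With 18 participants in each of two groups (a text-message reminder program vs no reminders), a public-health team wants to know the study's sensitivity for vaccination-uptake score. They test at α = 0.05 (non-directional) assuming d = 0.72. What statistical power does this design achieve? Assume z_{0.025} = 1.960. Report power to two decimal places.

power ≈ 0.58

For two equal groups, power = Φ(d·√(n/2) − z_{α/2}).
d·√(n/2) = 0.72 × √(18/2) = 0.72 × 3.000 = 2.160.
z_β = 2.160 − 1.960 = 0.200.
Power = Φ(0.200) = 0.579.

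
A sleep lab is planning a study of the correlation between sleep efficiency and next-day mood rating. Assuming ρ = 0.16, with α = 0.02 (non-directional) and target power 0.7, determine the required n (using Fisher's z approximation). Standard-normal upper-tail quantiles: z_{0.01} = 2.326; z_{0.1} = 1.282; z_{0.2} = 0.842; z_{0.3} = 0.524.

n = 315

Fisher's z: C = ½·ln((1+r)/(1−r)) = ½·ln(1.3810) = 0.1614.
n = ((z_{α/2} + z_β)/C)² + 3.
(2.326 + 0.524) / 0.1614 = 2.850 / 0.1614 = 17.658.
n = 17.658² + 3 = 311.80 + 3 = 314.8.
Round up.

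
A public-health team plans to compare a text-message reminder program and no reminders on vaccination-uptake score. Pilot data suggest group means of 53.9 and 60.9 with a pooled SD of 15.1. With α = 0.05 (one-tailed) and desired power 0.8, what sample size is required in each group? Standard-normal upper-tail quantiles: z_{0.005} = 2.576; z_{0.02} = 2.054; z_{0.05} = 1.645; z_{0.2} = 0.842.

Cohen's d = |M₁ − M₂| / SD_pooled = |53.9 − 60.9| / 15.1 = 7.0 / 15.1 = 0.464.
For two independent groups with equal n: n = 2·((z_{α} + z_β) / d)².
z_{α} + z_β = 1.645 + 0.842 = 2.487.
n = 2 × (2.487 / 0.464)² = 2 × 5.360² = 2 × 28.73 = 57.5.
Round up to the next whole participant.

n = 58 per group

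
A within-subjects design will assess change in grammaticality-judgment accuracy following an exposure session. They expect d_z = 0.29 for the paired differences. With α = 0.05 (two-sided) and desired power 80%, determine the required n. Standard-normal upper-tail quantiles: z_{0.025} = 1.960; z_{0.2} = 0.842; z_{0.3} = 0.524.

For a paired (one-sample on differences) test: n = ((z_{α/2} + z_β) / d)².
z_{α/2} + z_β = 1.960 + 0.842 = 2.802.
n = (2.802 / 0.29)² = 9.662² = 93.36.
Round up.

n = 94 pairs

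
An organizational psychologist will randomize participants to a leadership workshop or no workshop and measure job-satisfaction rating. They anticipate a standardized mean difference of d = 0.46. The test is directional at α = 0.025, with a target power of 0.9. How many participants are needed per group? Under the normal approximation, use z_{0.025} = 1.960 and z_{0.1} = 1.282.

For two independent groups with equal n: n = 2·((z_{α} + z_β) / d)².
z_{α} + z_β = 1.960 + 1.282 = 3.242.
n = 2 × (3.242 / 0.46)² = 2 × 7.048² = 2 × 49.67 = 99.3.
Round up to the next whole participant.

n = 100 per group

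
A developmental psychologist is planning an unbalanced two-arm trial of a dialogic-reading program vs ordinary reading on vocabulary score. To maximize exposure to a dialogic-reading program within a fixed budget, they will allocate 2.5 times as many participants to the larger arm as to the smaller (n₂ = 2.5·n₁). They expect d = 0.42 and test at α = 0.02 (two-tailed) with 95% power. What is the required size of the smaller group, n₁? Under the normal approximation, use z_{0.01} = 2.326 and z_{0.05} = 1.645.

n₁ = 126

With allocation ratio k = n₂/n₁ = 2.5, Var(x̄₁−x̄₂) = σ²(1/n₁ + 1/(k·n₁)) = σ²·(k+1)/(k·n₁).
So n₁ = (1 + 1/k)·((z_{α/2} + z_β)/d)² = 1.400 × (3.971/0.42)².
n₁ = 1.400 × 89.39 = 125.1.
Round up: n₁ = 126, giving n₂ = 2.5 × 126 = 315.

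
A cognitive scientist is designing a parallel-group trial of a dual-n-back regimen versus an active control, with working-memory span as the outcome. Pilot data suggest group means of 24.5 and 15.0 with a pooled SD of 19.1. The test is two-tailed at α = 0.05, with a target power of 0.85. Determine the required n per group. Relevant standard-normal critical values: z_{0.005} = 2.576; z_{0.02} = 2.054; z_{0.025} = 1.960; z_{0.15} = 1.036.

Cohen's d = |M₁ − M₂| / SD_pooled = |24.5 − 15.0| / 19.1 = 9.5 / 19.1 = 0.497.
For two independent groups with equal n: n = 2·((z_{α/2} + z_β) / d)².
z_{α/2} + z_β = 1.960 + 1.036 = 2.996.
n = 2 × (2.996 / 0.497)² = 2 × 6.028² = 2 × 36.34 = 72.7.
Round up to the next whole participant.

n = 73 per group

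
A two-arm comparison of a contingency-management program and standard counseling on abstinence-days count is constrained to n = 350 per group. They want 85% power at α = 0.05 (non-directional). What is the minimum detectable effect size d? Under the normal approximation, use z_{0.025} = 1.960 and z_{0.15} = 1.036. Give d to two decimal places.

For two independent groups of n = 350 each: d_min = (z_{α/2} + z_β)·√(2/n).
z-sum = 1.960 + 1.036 = 2.996.
d_min = 2.996 × √(2/350) = 2.996 × 0.0756 = 0.226.

d_min ≈ 0.23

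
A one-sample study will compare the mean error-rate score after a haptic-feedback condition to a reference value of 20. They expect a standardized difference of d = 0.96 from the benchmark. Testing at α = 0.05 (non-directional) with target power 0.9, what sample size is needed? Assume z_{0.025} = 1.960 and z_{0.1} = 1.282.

For a one-sample test: n = ((z_{α/2} + z_β) / d)².
z_{α/2} + z_β = 1.960 + 1.282 = 3.242.
n = (3.242 / 0.96)² = 3.377² = 11.40.
Round up.

n = 12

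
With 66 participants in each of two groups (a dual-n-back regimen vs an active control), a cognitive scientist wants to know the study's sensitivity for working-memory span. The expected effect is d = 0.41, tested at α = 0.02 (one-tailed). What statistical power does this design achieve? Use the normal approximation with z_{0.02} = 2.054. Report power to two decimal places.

power ≈ 0.62

For two equal groups, power = Φ(d·√(n/2) − z_{α}).
d·√(n/2) = 0.41 × √(66/2) = 0.41 × 5.745 = 2.355.
z_β = 2.355 − 2.054 = 0.301.
Power = Φ(0.301) = 0.618.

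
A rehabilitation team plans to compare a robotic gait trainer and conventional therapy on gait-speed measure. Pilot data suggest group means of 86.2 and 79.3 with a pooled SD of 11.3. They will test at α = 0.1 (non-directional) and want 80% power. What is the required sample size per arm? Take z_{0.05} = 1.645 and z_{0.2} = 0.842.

n = 34 per group

Cohen's d = |M₁ − M₂| / SD_pooled = |86.2 − 79.3| / 11.3 = 6.9 / 11.3 = 0.611.
For two independent groups with equal n: n = 2·((z_{α/2} + z_β) / d)².
z_{α/2} + z_β = 1.645 + 0.842 = 2.487.
n = 2 × (2.487 / 0.611)² = 2 × 4.070² = 2 × 16.57 = 33.1.
Round up to the next whole participant.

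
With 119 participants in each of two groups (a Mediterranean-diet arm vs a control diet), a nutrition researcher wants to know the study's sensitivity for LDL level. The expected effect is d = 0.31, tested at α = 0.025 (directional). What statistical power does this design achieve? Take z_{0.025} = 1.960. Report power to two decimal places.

For two equal groups, power = Φ(d·√(n/2) − z_{α}).
d·√(n/2) = 0.31 × √(119/2) = 0.31 × 7.714 = 2.391.
z_β = 2.391 − 1.960 = 0.431.
Power = Φ(0.431) = 0.667.

power ≈ 0.67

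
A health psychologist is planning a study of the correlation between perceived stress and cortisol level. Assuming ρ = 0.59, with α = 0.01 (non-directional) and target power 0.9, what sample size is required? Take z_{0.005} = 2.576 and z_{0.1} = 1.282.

Fisher's z: C = ½·ln((1+r)/(1−r)) = ½·ln(3.8780) = 0.6777.
n = ((z_{α/2} + z_β)/C)² + 3.
(2.576 + 1.282) / 0.6777 = 3.858 / 0.6777 = 5.693.
n = 5.693² + 3 = 32.41 + 3 = 35.4.
Round up.

n = 36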